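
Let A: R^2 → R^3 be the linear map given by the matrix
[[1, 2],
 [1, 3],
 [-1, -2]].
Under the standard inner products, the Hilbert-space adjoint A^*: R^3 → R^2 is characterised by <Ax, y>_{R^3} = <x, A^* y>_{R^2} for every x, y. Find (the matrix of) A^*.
A^* = A^T =
[[1, 1, -1],
 [2, 3, -2]]

For real matrices with standard dot products, the defining identity <Ax, y> = <x, A^* y> gives (Ax)^T y = x^T (A^*) y, i.e. x^T A^T y = x^T (A^*) y. Since this holds for all x, y, we must have A^* = A^T. Therefore
A^* =
[[1, 1, -1],
 [2, 3, -2]].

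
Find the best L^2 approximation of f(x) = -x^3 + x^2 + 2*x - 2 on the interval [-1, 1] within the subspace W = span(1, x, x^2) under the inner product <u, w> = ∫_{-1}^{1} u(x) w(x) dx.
g(x) = x^2 + 7*x/5 - 2

The best approximation g ∈ W is the orthogonal projection of f onto W. Writing g = a_0 + a_1 x + a_2 x^2, the coefficients solve the normal equations G · a = b where
  G_{ij} = <φ_i, φ_j> and b_i = <f, φ_i>, with φ_0 = 1, φ_1 = x, φ_2 = x^2.
G =
  [2, 0, 2/3]
  [0, 2/3, 0]
  [2/3, 0, 2/5],
b = (-10/3, 14/15, -14/15).
Solving gives a_0 = -2, a_1 = 7/5, a_2 = 1, so
  g(x) = x^2 + 7*x/5 - 2.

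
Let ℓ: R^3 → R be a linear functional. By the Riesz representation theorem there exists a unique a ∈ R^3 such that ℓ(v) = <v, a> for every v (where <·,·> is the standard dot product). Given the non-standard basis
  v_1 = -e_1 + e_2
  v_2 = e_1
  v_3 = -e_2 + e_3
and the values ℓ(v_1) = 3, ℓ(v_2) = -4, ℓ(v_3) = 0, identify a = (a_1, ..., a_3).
a = (-4, -1, -1)

Write a = (a_1, ..., a_3) in the standard basis. For each basis vector v_i, ℓ(v_i) = <v_i, a> is a linear equation in the a_j's. Collect the n equations into a matrix system V a = ℓ, where row i of V is v_i (expressed in the standard basis). Since V is invertible (lower-triangular with 1s on the diagonal, up to permutation), solve by back-substitution:
  V =
[[-1, 1, 0],
 [1, 0, 0],
 [0, -1, 1]]
  V a = (3, -4, 0)
Solving gives a = (-4, -1, -1).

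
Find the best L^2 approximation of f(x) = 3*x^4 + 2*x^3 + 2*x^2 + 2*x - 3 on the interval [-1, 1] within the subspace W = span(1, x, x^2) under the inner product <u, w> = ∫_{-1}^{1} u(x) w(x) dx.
g(x) = 32*x^2/7 + 16*x/5 - 114/35

The best approximation g ∈ W is the orthogonal projection of f onto W. Writing g = a_0 + a_1 x + a_2 x^2, the coefficients solve the normal equations G · a = b where
  G_{ij} = <φ_i, φ_j> and b_i = <f, φ_i>, with φ_0 = 1, φ_1 = x, φ_2 = x^2.
G =
  [2, 0, 2/3]
  [0, 2/3, 0]
  [2/3, 0, 2/5],
b = (-52/15, 32/15, -12/35).
Solving gives a_0 = -114/35, a_1 = 16/5, a_2 = 32/7, so
  g(x) = 32*x^2/7 + 16*x/5 - 114/35.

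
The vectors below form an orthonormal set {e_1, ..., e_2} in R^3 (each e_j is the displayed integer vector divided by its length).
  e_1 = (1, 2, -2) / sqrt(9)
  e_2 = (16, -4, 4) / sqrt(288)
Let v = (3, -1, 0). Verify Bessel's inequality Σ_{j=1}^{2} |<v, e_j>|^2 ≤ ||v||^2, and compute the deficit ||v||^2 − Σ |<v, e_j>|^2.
Σ |<v, e_j>|^2 = 19/2; ||v||^2 = 10; deficit = 1/2

Write each e_j = u_j / sqrt(<u_j, u_j>) where u_j is the displayed integer vector. Then <v, e_j> = <v, u_j> / sqrt(<u_j, u_j>), so |<v, e_j>|^2 = <v, u_j>^2 / <u_j, u_j>.
Coefficients: <v, e_1> = 1/sqrt(9), <v, e_2> = 52/sqrt(288).
Square and sum: Σ |<v, e_j>|^2 = 19/2.
Compute ||v||^2 = v·v = 10.
Deficit = 10 − 19/2 = 1/2 ≥ 0, confirming Bessel's inequality. (The deficit equals ||v − Σ <v,e_j> e_j||^2, the squared distance from v to span{e_j}.)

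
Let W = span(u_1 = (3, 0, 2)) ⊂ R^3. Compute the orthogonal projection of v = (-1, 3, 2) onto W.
proj_W(v) = (3/13, 0, 2/13)

Set up U = [u_1 | ... | u_1] ∈ R^(3×1). The projector onto W = col(U) is P = U (U^T U)^(-1) U^T.
Compute U^T U =
  [13],
and U^T v = (1).
Solve U^T U · c = U^T v for the coefficients: c = (1/13). The projection is proj_W(v) = U c.
Check: (v - proj_W(v)) · u_1 = 0  (should be 0).
Result: proj_W(v) = (3/13, 0, 2/13).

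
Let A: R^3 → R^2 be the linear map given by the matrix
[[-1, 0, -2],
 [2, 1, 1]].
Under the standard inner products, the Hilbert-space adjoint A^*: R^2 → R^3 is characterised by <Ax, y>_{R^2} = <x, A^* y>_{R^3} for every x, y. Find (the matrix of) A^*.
A^* = A^T =
[[-1, 2],
 [0, 1],
 [-2, 1]]

For real matrices with standard dot products, the defining identity <Ax, y> = <x, A^* y> gives (Ax)^T y = x^T (A^*) y, i.e. x^T A^T y = x^T (A^*) y. Since this holds for all x, y, we must have A^* = A^T. Therefore
A^* =
[[-1, 2],
 [0, 1],
 [-2, 1]].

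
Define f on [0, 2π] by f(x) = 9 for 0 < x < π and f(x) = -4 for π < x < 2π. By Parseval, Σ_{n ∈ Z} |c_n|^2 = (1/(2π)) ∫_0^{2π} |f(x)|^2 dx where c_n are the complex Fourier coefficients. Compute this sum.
Σ |c_n|^2 = 97/2

Parseval equates the L^2 energy of f (normalised by 1/(2π)) with the ℓ^2 sum of its Fourier coefficients: (1/(2π)) ∫_0^{2π} |f|^2 = Σ |c_n|^2.
Compute the left side: (1/(2π)) [∫_0^π 9^2 dx + ∫_π^{2π} (-4)^2 dx] = (1/(2π)) · (81π + 16π) = (81 + 16)/2 = 97/2.
So Σ_{n ∈ Z} |c_n|^2 = 97/2.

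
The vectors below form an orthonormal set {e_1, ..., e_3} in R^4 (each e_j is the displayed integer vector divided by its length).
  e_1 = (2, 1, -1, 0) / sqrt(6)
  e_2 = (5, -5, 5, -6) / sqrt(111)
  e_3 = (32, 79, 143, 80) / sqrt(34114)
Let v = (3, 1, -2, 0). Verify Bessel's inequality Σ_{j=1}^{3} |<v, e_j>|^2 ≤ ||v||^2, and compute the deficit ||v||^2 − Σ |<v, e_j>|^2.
Σ |<v, e_j>|^2 = 6390/461; ||v||^2 = 14; deficit = 64/461

Write each e_j = u_j / sqrt(<u_j, u_j>) where u_j is the displayed integer vector. Then <v, e_j> = <v, u_j> / sqrt(<u_j, u_j>), so |<v, e_j>|^2 = <v, u_j>^2 / <u_j, u_j>.
Coefficients: <v, e_1> = 9/sqrt(6), <v, e_2> = 0/sqrt(111), <v, e_3> = -111/sqrt(34114).
Square and sum: Σ |<v, e_j>|^2 = 6390/461.
Compute ||v||^2 = v·v = 14.
Deficit = 14 − 6390/461 = 64/461 ≥ 0, confirming Bessel's inequality. (The deficit equals ||v − Σ <v,e_j> e_j||^2, the squared distance from v to span{e_j}.)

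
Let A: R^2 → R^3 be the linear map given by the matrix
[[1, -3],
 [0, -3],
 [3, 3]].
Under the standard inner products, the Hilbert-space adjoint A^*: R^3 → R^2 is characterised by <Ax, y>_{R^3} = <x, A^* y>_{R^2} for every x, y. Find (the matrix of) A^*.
A^* = A^T =
[[1, 0, 3],
 [-3, -3, 3]]

For real matrices with standard dot products, the defining identity <Ax, y> = <x, A^* y> gives (Ax)^T y = x^T (A^*) y, i.e. x^T A^T y = x^T (A^*) y. Since this holds for all x, y, we must have A^* = A^T. Therefore
A^* =
[[1, 0, 3],
 [-3, -3, 3]].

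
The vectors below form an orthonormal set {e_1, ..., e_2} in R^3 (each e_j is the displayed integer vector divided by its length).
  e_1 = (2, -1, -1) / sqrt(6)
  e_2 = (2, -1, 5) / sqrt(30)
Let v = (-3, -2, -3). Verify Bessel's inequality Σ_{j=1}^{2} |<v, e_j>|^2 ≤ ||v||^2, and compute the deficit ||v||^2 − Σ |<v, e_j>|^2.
Σ |<v, e_j>|^2 = 61/5; ||v||^2 = 22; deficit = 49/5

Write each e_j = u_j / sqrt(<u_j, u_j>) where u_j is the displayed integer vector. Then <v, e_j> = <v, u_j> / sqrt(<u_j, u_j>), so |<v, e_j>|^2 = <v, u_j>^2 / <u_j, u_j>.
Coefficients: <v, e_1> = -1/sqrt(6), <v, e_2> = -19/sqrt(30).
Square and sum: Σ |<v, e_j>|^2 = 61/5.
Compute ||v||^2 = v·v = 22.
Deficit = 22 − 61/5 = 49/5 ≥ 0, confirming Bessel's inequality. (The deficit equals ||v − Σ <v,e_j> e_j||^2, the squared distance from v to span{e_j}.)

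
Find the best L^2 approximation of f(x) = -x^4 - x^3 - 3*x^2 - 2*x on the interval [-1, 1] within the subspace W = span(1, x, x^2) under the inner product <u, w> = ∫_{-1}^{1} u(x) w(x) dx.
g(x) = -27*x^2/7 - 13*x/5 + 3/35

The best approximation g ∈ W is the orthogonal projection of f onto W. Writing g = a_0 + a_1 x + a_2 x^2, the coefficients solve the normal equations G · a = b where
  G_{ij} = <φ_i, φ_j> and b_i = <f, φ_i>, with φ_0 = 1, φ_1 = x, φ_2 = x^2.
G =
  [2, 0, 2/3]
  [0, 2/3, 0]
  [2/3, 0, 2/5],
b = (-12/5, -26/15, -52/35).
Solving gives a_0 = 3/35, a_1 = -13/5, a_2 = -27/7, so
  g(x) = -27*x^2/7 - 13*x/5 + 3/35.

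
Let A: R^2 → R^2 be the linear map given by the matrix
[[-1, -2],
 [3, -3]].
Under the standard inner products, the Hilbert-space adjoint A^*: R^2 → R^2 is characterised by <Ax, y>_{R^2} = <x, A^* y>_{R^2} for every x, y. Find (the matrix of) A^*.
A^* = A^T =
[[-1, 3],
 [-2, -3]]

For real matrices with standard dot products, the defining identity <Ax, y> = <x, A^* y> gives (Ax)^T y = x^T (A^*) y, i.e. x^T A^T y = x^T (A^*) y. Since this holds for all x, y, we must have A^* = A^T. Therefore
A^* =
[[-1, 3],
 [-2, -3]].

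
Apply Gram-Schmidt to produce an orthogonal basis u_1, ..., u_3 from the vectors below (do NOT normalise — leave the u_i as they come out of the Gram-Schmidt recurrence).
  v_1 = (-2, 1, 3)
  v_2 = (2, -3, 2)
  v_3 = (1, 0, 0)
Orthogonal basis:
  u_1 = (-2, 1, 3)
  u_2 = (13/7, -41/14, 31/14)
  u_3 = (121/237, 110/237, 44/237)

Apply the Gram-Schmidt recurrence
  u_1 = v_1
  u_i = v_i − Σ_{j<i} ((v_i · u_j) / (u_j · u_j)) · u_j.

Step by step this gives:
  u_1 = (-2, 1, 3)
  u_2 = (13/7, -41/14, 31/14)
  u_3 = (121/237, 110/237, 44/237)

Orthogonality check:
  u_2 · u_1 = 0 (should be 0)
  u_3 · u_1 = 0 (should be 0)
  u_3 · u_2 = 0 (should be 0)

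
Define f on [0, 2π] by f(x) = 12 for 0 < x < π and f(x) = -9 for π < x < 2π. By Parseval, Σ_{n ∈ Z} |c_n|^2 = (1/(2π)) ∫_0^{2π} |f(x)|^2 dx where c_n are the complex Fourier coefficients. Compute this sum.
Σ |c_n|^2 = 225/2

Parseval equates the L^2 energy of f (normalised by 1/(2π)) with the ℓ^2 sum of its Fourier coefficients: (1/(2π)) ∫_0^{2π} |f|^2 = Σ |c_n|^2.
Compute the left side: (1/(2π)) [∫_0^π 12^2 dx + ∫_π^{2π} (-9)^2 dx] = (1/(2π)) · (144π + 81π) = (144 + 81)/2 = 225/2.
So Σ_{n ∈ Z} |c_n|^2 = 225/2.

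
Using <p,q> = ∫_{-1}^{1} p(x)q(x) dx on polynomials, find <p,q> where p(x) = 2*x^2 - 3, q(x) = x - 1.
<p,q> = 14/3

Expand the product: p(x)·q(x) = 2*x^3 - 2*x^2 - 3*x + 3.
∫_{-1}^{1} of each monomial x^k gives [2/(k+1) if k even, 0 if k odd]. Integrating term-by-term (or equivalently evaluating the antiderivative F(x) = x^4/2 - 2*x^3/3 - 3*x^2/2 + 3*x at the endpoints):
  F(1) − F(−1) = 4/3 − (-10/3) = 14/3.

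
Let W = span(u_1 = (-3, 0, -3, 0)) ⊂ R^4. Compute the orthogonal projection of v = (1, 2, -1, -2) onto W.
proj_W(v) = (0, 0, 0, 0)

Set up U = [u_1 | ... | u_1] ∈ R^(4×1). The projector onto W = col(U) is P = U (U^T U)^(-1) U^T.
Compute U^T U =
  [18],
and U^T v = (0).
Solve U^T U · c = U^T v for the coefficients: c = (0). The projection is proj_W(v) = U c.
Check: (v - proj_W(v)) · u_1 = 0  (should be 0).
Result: proj_W(v) = (0, 0, 0, 0).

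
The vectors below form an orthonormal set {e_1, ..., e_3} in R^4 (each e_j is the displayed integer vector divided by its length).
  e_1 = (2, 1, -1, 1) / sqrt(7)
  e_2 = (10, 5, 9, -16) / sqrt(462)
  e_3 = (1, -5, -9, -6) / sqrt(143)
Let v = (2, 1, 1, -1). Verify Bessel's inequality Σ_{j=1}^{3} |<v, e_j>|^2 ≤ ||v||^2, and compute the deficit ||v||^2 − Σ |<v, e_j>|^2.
Σ |<v, e_j>|^2 = 271/39; ||v||^2 = 7; deficit = 2/39

Write each e_j = u_j / sqrt(<u_j, u_j>) where u_j is the displayed integer vector. Then <v, e_j> = <v, u_j> / sqrt(<u_j, u_j>), so |<v, e_j>|^2 = <v, u_j>^2 / <u_j, u_j>.
Coefficients: <v, e_1> = 3/sqrt(7), <v, e_2> = 50/sqrt(462), <v, e_3> = -6/sqrt(143).
Square and sum: Σ |<v, e_j>|^2 = 271/39.
Compute ||v||^2 = v·v = 7.
Deficit = 7 − 271/39 = 2/39 ≥ 0, confirming Bessel's inequality. (The deficit equals ||v − Σ <v,e_j> e_j||^2, the squared distance from v to span{e_j}.)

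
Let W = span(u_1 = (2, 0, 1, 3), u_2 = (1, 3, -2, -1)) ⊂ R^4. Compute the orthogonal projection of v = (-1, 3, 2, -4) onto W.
proj_W(v) = (-236/201, 76/67, -308/201, -544/201)

Set up U = [u_1 | ... | u_2] ∈ R^(4×2). The projector onto W = col(U) is P = U (U^T U)^(-1) U^T.
Compute U^T U =
  [14, -3]
  [-3, 15],
and U^T v = (-12, 8).
Solve U^T U · c = U^T v for the coefficients: c = (-52/67, 76/201). The projection is proj_W(v) = U c.
Check: (v - proj_W(v)) · u_1 = 0  (should be 0).
Check: (v - proj_W(v)) · u_2 = 0  (should be 0).
Result: proj_W(v) = (-236/201, 76/67, -308/201, -544/201).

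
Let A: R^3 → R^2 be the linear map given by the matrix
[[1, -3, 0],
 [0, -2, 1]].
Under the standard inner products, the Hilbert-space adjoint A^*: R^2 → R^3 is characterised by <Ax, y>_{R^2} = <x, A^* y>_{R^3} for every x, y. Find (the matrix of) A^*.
A^* = A^T =
[[1, 0],
 [-3, -2],
 [0, 1]]

For real matrices with standard dot products, the defining identity <Ax, y> = <x, A^* y> gives (Ax)^T y = x^T (A^*) y, i.e. x^T A^T y = x^T (A^*) y. Since this holds for all x, y, we must have A^* = A^T. Therefore
A^* =
[[1, 0],
 [-3, -2],
 [0, 1]].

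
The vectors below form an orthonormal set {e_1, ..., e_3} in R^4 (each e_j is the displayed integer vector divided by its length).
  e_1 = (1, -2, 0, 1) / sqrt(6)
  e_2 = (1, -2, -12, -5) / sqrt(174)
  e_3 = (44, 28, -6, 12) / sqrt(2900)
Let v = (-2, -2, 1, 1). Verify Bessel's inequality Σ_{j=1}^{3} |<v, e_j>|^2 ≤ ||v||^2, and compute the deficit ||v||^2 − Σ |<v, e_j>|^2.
Σ |<v, e_j>|^2 = 234/25; ||v||^2 = 10; deficit = 16/25

Write each e_j = u_j / sqrt(<u_j, u_j>) where u_j is the displayed integer vector. Then <v, e_j> = <v, u_j> / sqrt(<u_j, u_j>), so |<v, e_j>|^2 = <v, u_j>^2 / <u_j, u_j>.
Coefficients: <v, e_1> = 3/sqrt(6), <v, e_2> = -15/sqrt(174), <v, e_3> = -138/sqrt(2900).
Square and sum: Σ |<v, e_j>|^2 = 234/25.
Compute ||v||^2 = v·v = 10.
Deficit = 10 − 234/25 = 16/25 ≥ 0, confirming Bessel's inequality. (The deficit equals ||v − Σ <v,e_j> e_j||^2, the squared distance from v to span{e_j}.)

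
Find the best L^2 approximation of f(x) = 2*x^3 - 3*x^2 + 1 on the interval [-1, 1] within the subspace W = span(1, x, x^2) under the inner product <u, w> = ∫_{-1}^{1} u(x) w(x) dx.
g(x) = -3*x^2 + 6*x/5 + 1

The best approximation g ∈ W is the orthogonal projection of f onto W. Writing g = a_0 + a_1 x + a_2 x^2, the coefficients solve the normal equations G · a = b where
  G_{ij} = <φ_i, φ_j> and b_i = <f, φ_i>, with φ_0 = 1, φ_1 = x, φ_2 = x^2.
G =
  [2, 0, 2/3]
  [0, 2/3, 0]
  [2/3, 0, 2/5],
b = (0, 4/5, -8/15).
Solving gives a_0 = 1, a_1 = 6/5, a_2 = -3, so
  g(x) = -3*x^2 + 6*x/5 + 1.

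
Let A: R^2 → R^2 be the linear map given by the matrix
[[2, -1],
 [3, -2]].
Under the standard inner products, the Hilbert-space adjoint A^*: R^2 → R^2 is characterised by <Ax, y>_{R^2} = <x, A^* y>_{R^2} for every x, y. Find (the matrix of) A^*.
A^* = A^T =
[[2, 3],
 [-1, -2]]

For real matrices with standard dot products, the defining identity <Ax, y> = <x, A^* y> gives (Ax)^T y = x^T (A^*) y, i.e. x^T A^T y = x^T (A^*) y. Since this holds for all x, y, we must have A^* = A^T. Therefore
A^* =
[[2, 3],
 [-1, -2]].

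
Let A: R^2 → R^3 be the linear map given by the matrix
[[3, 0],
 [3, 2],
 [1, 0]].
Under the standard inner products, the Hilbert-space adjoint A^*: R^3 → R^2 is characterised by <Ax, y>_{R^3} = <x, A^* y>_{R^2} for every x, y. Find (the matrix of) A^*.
A^* = A^T =
[[3, 3, 1],
 [0, 2, 0]]

For real matrices with standard dot products, the defining identity <Ax, y> = <x, A^* y> gives (Ax)^T y = x^T (A^*) y, i.e. x^T A^T y = x^T (A^*) y. Since this holds for all x, y, we must have A^* = A^T. Therefore
A^* =
[[3, 3, 1],
 [0, 2, 0]].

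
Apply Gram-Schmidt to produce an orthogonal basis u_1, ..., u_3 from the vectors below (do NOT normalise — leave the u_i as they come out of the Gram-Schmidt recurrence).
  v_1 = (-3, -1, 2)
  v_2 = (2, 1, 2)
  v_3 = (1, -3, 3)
Orthogonal basis:
  u_1 = (-3, -1, 2)
  u_2 = (19/14, 11/14, 17/7)
  u_3 = (148/117, -370/117, 37/117)

Apply the Gram-Schmidt recurrence
  u_1 = v_1
  u_i = v_i − Σ_{j<i} ((v_i · u_j) / (u_j · u_j)) · u_j.

Step by step this gives:
  u_1 = (-3, -1, 2)
  u_2 = (19/14, 11/14, 17/7)
  u_3 = (148/117, -370/117, 37/117)

Orthogonality check:
  u_2 · u_1 = 0 (should be 0)
  u_3 · u_1 = 0 (should be 0)
  u_3 · u_2 = 0 (should be 0)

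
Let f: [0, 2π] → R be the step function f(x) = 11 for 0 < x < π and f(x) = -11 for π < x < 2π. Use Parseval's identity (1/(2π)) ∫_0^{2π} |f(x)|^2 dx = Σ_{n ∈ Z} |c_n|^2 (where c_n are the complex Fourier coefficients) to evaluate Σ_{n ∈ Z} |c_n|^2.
Σ |c_n|^2 = 121

Parseval equates the L^2 energy of f (normalised by 1/(2π)) with the ℓ^2 sum of its Fourier coefficients: (1/(2π)) ∫_0^{2π} |f|^2 = Σ |c_n|^2.
Compute the left side: (1/(2π)) [∫_0^π 11^2 dx + ∫_π^{2π} (-11)^2 dx] = (1/(2π)) · (121π + 121π) = (121 + 121)/2 = 121.
So Σ_{n ∈ Z} |c_n|^2 = 121.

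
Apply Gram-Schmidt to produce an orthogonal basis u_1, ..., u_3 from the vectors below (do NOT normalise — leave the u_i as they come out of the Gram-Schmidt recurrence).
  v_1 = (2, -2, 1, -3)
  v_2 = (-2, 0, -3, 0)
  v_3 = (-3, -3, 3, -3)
Orthogonal basis:
  u_1 = (2, -2, 1, -3)
  u_2 = (-11/9, -7/9, -47/18, -7/6)
  u_3 = (-153/37, -57/37, 102/37, -30/37)

Apply the Gram-Schmidt recurrence
  u_1 = v_1
  u_i = v_i − Σ_{j<i} ((v_i · u_j) / (u_j · u_j)) · u_j.

Step by step this gives:
  u_1 = (2, -2, 1, -3)
  u_2 = (-11/9, -7/9, -47/18, -7/6)
  u_3 = (-153/37, -57/37, 102/37, -30/37)

Orthogonality check:
  u_2 · u_1 = 0 (should be 0)
  u_3 · u_1 = 0 (should be 0)
  u_3 · u_2 = 0 (should be 0)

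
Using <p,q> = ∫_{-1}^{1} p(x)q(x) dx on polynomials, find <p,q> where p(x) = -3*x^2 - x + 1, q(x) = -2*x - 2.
<p,q> = 4/3

Expand the product: p(x)·q(x) = 6*x^3 + 8*x^2 - 2.
∫_{-1}^{1} of each monomial x^k gives [2/(k+1) if k even, 0 if k odd]. Integrating term-by-term (or equivalently evaluating the antiderivative F(x) = 3*x^4/2 + 8*x^3/3 - 2*x at the endpoints):
  F(1) − F(−1) = 13/6 − (5/6) = 4/3.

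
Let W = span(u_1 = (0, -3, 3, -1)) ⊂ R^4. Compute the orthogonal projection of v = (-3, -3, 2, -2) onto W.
proj_W(v) = (0, -51/19, 51/19, -17/19)

Set up U = [u_1 | ... | u_1] ∈ R^(4×1). The projector onto W = col(U) is P = U (U^T U)^(-1) U^T.
Compute U^T U =
  [19],
and U^T v = (17).
Solve U^T U · c = U^T v for the coefficients: c = (17/19). The projection is proj_W(v) = U c.
Check: (v - proj_W(v)) · u_1 = 0  (should be 0).
Result: proj_W(v) = (0, -51/19, 51/19, -17/19).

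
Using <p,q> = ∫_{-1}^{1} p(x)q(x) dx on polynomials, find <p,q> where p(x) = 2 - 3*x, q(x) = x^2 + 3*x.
<p,q> = -14/3

Expand the product: p(x)·q(x) = -3*x^3 - 7*x^2 + 6*x.
∫_{-1}^{1} of each monomial x^k gives [2/(k+1) if k even, 0 if k odd]. Integrating term-by-term (or equivalently evaluating the antiderivative F(x) = -3*x^4/4 - 7*x^3/3 + 3*x^2 at the endpoints):
  F(1) − F(−1) = -1/12 − (55/12) = -14/3.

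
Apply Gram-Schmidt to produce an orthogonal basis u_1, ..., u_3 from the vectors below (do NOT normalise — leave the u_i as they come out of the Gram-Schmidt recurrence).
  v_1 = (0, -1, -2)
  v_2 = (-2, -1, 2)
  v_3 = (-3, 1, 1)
Orthogonal basis:
  u_1 = (0, -1, -2)
  u_2 = (-2, -8/5, 4/5)
  u_3 = (-14/9, 14/9, -7/9)

Apply the Gram-Schmidt recurrence
  u_1 = v_1
  u_i = v_i − Σ_{j<i} ((v_i · u_j) / (u_j · u_j)) · u_j.

Step by step this gives:
  u_1 = (0, -1, -2)
  u_2 = (-2, -8/5, 4/5)
  u_3 = (-14/9, 14/9, -7/9)

Orthogonality check:
  u_2 · u_1 = 0 (should be 0)
  u_3 · u_1 = 0 (should be 0)
  u_3 · u_2 = 0 (should be 0)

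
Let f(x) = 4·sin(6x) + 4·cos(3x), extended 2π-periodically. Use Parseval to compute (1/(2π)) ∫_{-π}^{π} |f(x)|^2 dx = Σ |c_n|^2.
Σ |c_n|^2 = 16

Expand |f|^2 and use orthogonality of {sin(nx), cos(mx)} on [-π, π]:
  ∫_{-π}^{π} sin(nx)^2 dx = π, ∫ cos(mx)^2 dx = π, and cross terms integrate to 0.
So ∫_{-π}^{π} f(x)^2 dx = 4^2 · π + 4^2 · π = (16 + 16)π.
Divide by 2π: (16 + 16)/2 = 16.
By Parseval, this equals Σ |c_n|^2.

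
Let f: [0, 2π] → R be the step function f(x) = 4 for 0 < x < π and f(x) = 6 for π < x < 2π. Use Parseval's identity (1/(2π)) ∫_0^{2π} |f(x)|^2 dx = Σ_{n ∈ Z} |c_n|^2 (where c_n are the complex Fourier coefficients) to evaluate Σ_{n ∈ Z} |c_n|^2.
Σ |c_n|^2 = 26

Parseval equates the L^2 energy of f (normalised by 1/(2π)) with the ℓ^2 sum of its Fourier coefficients: (1/(2π)) ∫_0^{2π} |f|^2 = Σ |c_n|^2.
Compute the left side: (1/(2π)) [∫_0^π 4^2 dx + ∫_π^{2π} 6^2 dx] = (1/(2π)) · (16π + 36π) = (16 + 36)/2 = 26.
So Σ_{n ∈ Z} |c_n|^2 = 26.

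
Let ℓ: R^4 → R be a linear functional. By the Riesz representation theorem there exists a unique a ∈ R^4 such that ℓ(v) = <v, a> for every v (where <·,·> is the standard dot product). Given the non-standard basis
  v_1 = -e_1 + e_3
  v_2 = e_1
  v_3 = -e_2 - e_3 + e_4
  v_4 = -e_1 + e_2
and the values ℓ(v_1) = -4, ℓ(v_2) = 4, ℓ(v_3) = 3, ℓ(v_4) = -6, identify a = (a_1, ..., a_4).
a = (4, -2, 0, 1)

Write a = (a_1, ..., a_4) in the standard basis. For each basis vector v_i, ℓ(v_i) = <v_i, a> is a linear equation in the a_j's. Collect the n equations into a matrix system V a = ℓ, where row i of V is v_i (expressed in the standard basis). Since V is invertible (lower-triangular with 1s on the diagonal, up to permutation), solve by back-substitution:
  V =
[[-1, 0, 1, 0],
 [1, 0, 0, 0],
 [0, -1, -1, 1],
 [-1, 1, 0, 0]]
  V a = (-4, 4, 3, -6)
Solving gives a = (4, -2, 0, 1).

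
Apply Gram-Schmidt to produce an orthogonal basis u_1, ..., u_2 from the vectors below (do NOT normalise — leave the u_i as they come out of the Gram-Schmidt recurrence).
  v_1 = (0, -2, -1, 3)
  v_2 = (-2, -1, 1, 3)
Orthogonal basis:
  u_1 = (0, -2, -1, 3)
  u_2 = (-2, 3/7, 12/7, 6/7)

Apply the Gram-Schmidt recurrence
  u_1 = v_1
  u_i = v_i − Σ_{j<i} ((v_i · u_j) / (u_j · u_j)) · u_j.

Step by step this gives:
  u_1 = (0, -2, -1, 3)
  u_2 = (-2, 3/7, 12/7, 6/7)

Orthogonality check:
  u_2 · u_1 = 0 (should be 0)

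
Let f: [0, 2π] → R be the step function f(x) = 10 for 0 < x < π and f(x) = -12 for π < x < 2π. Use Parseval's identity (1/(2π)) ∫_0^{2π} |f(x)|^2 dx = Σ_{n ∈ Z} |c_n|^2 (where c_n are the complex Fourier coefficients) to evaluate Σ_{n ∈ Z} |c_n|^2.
Σ |c_n|^2 = 122

Parseval equates the L^2 energy of f (normalised by 1/(2π)) with the ℓ^2 sum of its Fourier coefficients: (1/(2π)) ∫_0^{2π} |f|^2 = Σ |c_n|^2.
Compute the left side: (1/(2π)) [∫_0^π 10^2 dx + ∫_π^{2π} (-12)^2 dx] = (1/(2π)) · (100π + 144π) = (100 + 144)/2 = 122.
So Σ_{n ∈ Z} |c_n|^2 = 122.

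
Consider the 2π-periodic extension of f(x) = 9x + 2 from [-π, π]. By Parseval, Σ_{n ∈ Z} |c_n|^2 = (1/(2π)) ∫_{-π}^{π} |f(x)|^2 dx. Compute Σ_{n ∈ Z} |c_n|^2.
Σ |c_n|^2 = 27π^2 + 4

Expand and integrate term by term over [-π, π]:
  ∫ (9x)^2 dx = 81·(2π^3/3); ∫ 2·9·(2)·x dx = 0 (odd integrand); ∫ 2^2 dx = 4·2π.
So (1/(2π)) ∫_{-π}^{π} (9x + 2)^2 dx = 81π^2/3 + 4 = 27π^2 + 4.
Parseval ⇒ Σ |c_n|^2 = 27π^2 + 4.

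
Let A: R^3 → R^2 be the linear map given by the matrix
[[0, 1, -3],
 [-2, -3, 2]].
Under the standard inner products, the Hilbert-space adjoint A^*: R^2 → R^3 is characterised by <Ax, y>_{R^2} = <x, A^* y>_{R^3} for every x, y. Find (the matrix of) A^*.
A^* = A^T =
[[0, -2],
 [1, -3],
 [-3, 2]]

For real matrices with standard dot products, the defining identity <Ax, y> = <x, A^* y> gives (Ax)^T y = x^T (A^*) y, i.e. x^T A^T y = x^T (A^*) y. Since this holds for all x, y, we must have A^* = A^T. Therefore
A^* =
[[0, -2],
 [1, -3],
 [-3, 2]].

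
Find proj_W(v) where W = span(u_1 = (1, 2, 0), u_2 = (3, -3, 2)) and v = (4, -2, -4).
proj_W(v) = (180/101, -90/101, 100/101)

Set up U = [u_1 | ... | u_2] ∈ R^(3×2). The projector onto W = col(U) is P = U (U^T U)^(-1) U^T.
Compute U^T U =
  [5, -3]
  [-3, 22],
and U^T v = (0, 10).
Solve U^T U · c = U^T v for the coefficients: c = (30/101, 50/101). The projection is proj_W(v) = U c.
Check: (v - proj_W(v)) · u_1 = 0  (should be 0).
Check: (v - proj_W(v)) · u_2 = 0  (should be 0).
Result: proj_W(v) = (180/101, -90/101, 100/101).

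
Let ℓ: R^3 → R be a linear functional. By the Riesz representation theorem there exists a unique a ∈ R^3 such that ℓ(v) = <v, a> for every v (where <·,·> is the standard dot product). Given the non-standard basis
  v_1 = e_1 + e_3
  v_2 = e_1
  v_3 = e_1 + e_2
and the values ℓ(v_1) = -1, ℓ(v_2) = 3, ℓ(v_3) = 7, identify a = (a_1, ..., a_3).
a = (3, 4, -4)

Write a = (a_1, ..., a_3) in the standard basis. For each basis vector v_i, ℓ(v_i) = <v_i, a> is a linear equation in the a_j's. Collect the n equations into a matrix system V a = ℓ, where row i of V is v_i (expressed in the standard basis). Since V is invertible (lower-triangular with 1s on the diagonal, up to permutation), solve by back-substitution:
  V =
[[1, 0, 1],
 [1, 0, 0],
 [1, 1, 0]]
  V a = (-1, 3, 7)
Solving gives a = (3, 4, -4).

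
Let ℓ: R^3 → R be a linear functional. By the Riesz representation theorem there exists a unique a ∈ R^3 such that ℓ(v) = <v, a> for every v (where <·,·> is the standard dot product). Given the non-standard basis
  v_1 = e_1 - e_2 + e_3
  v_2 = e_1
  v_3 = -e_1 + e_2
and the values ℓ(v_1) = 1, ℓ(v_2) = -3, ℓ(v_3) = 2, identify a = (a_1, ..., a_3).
a = (-3, -1, 3)

Write a = (a_1, ..., a_3) in the standard basis. For each basis vector v_i, ℓ(v_i) = <v_i, a> is a linear equation in the a_j's. Collect the n equations into a matrix system V a = ℓ, where row i of V is v_i (expressed in the standard basis). Since V is invertible (lower-triangular with 1s on the diagonal, up to permutation), solve by back-substitution:
  V =
[[1, -1, 1],
 [1, 0, 0],
 [-1, 1, 0]]
  V a = (1, -3, 2)
Solving gives a = (-3, -1, 3).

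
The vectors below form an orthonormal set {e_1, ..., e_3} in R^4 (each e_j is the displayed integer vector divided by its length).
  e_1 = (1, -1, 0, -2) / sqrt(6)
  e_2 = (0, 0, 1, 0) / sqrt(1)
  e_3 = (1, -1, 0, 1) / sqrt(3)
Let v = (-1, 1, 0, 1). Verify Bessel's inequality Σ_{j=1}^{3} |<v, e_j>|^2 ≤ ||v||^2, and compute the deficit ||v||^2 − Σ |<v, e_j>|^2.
Σ |<v, e_j>|^2 = 3; ||v||^2 = 3; deficit = 0

Write each e_j = u_j / sqrt(<u_j, u_j>) where u_j is the displayed integer vector. Then <v, e_j> = <v, u_j> / sqrt(<u_j, u_j>), so |<v, e_j>|^2 = <v, u_j>^2 / <u_j, u_j>.
Coefficients: <v, e_1> = -4/sqrt(6), <v, e_2> = 0/sqrt(1), <v, e_3> = -1/sqrt(3).
Square and sum: Σ |<v, e_j>|^2 = 3.
Compute ||v||^2 = v·v = 3.
Deficit = 3 − 3 = 0 ≥ 0, confirming Bessel's inequality. (The deficit equals ||v − Σ <v,e_j> e_j||^2, the squared distance from v to span{e_j}.)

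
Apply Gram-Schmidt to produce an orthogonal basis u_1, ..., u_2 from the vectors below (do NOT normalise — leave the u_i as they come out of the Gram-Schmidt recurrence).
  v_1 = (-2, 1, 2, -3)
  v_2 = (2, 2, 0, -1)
Orthogonal basis:
  u_1 = (-2, 1, 2, -3)
  u_2 = (19/9, 35/18, -1/9, -5/6)

Apply the Gram-Schmidt recurrence
  u_1 = v_1
  u_i = v_i − Σ_{j<i} ((v_i · u_j) / (u_j · u_j)) · u_j.

Step by step this gives:
  u_1 = (-2, 1, 2, -3)
  u_2 = (19/9, 35/18, -1/9, -5/6)

Orthogonality check:
  u_2 · u_1 = 0 (should be 0)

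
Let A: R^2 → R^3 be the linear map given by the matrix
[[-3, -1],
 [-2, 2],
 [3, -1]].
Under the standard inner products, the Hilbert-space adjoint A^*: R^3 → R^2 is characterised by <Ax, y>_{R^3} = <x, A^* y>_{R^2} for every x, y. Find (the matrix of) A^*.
A^* = A^T =
[[-3, -2, 3],
 [-1, 2, -1]]

For real matrices with standard dot products, the defining identity <Ax, y> = <x, A^* y> gives (Ax)^T y = x^T (A^*) y, i.e. x^T A^T y = x^T (A^*) y. Since this holds for all x, y, we must have A^* = A^T. Therefore
A^* =
[[-3, -2, 3],
 [-1, 2, -1]].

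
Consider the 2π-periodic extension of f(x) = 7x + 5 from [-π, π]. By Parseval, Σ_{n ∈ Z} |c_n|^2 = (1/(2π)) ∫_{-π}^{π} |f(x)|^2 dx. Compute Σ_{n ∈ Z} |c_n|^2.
Σ |c_n|^2 = 49π^2/3 + 25

Expand and integrate term by term over [-π, π]:
  ∫ (7x)^2 dx = 49·(2π^3/3); ∫ 2·7·(5)·x dx = 0 (odd integrand); ∫ 5^2 dx = 25·2π.
So (1/(2π)) ∫_{-π}^{π} (7x + 5)^2 dx = 49π^2/3 + 25 = 49π^2/3 + 25.
Parseval ⇒ Σ |c_n|^2 = 49π^2/3 + 25.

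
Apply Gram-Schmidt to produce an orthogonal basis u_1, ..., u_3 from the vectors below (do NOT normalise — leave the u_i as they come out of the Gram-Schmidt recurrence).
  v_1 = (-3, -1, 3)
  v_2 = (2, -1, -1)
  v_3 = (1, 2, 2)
Orthogonal basis:
  u_1 = (-3, -1, 3)
  u_2 = (14/19, -27/19, 5/19)
  u_3 = (8/5, 6/5, 2)

Apply the Gram-Schmidt recurrence
  u_1 = v_1
  u_i = v_i − Σ_{j<i} ((v_i · u_j) / (u_j · u_j)) · u_j.

Step by step this gives:
  u_1 = (-3, -1, 3)
  u_2 = (14/19, -27/19, 5/19)
  u_3 = (8/5, 6/5, 2)

Orthogonality check:
  u_2 · u_1 = 0 (should be 0)
  u_3 · u_1 = 0 (should be 0)
  u_3 · u_2 = 0 (should be 0)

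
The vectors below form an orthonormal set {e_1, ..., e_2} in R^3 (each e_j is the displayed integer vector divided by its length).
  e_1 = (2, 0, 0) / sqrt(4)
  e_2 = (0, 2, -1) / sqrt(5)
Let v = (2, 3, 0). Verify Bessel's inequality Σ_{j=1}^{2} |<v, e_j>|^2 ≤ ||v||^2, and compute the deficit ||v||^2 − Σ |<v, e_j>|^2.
Σ |<v, e_j>|^2 = 56/5; ||v||^2 = 13; deficit = 9/5

Write each e_j = u_j / sqrt(<u_j, u_j>) where u_j is the displayed integer vector. Then <v, e_j> = <v, u_j> / sqrt(<u_j, u_j>), so |<v, e_j>|^2 = <v, u_j>^2 / <u_j, u_j>.
Coefficients: <v, e_1> = 4/sqrt(4), <v, e_2> = 6/sqrt(5).
Square and sum: Σ |<v, e_j>|^2 = 56/5.
Compute ||v||^2 = v·v = 13.
Deficit = 13 − 56/5 = 9/5 ≥ 0, confirming Bessel's inequality. (The deficit equals ||v − Σ <v,e_j> e_j||^2, the squared distance from v to span{e_j}.)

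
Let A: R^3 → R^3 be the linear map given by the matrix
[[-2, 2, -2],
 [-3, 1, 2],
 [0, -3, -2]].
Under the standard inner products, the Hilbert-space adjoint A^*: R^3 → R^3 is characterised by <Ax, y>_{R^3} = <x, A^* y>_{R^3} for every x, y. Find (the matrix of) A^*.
A^* = A^T =
[[-2, -3, 0],
 [2, 1, -3],
 [-2, 2, -2]]

For real matrices with standard dot products, the defining identity <Ax, y> = <x, A^* y> gives (Ax)^T y = x^T (A^*) y, i.e. x^T A^T y = x^T (A^*) y. Since this holds for all x, y, we must have A^* = A^T. Therefore
A^* =
[[-2, -3, 0],
 [2, 1, -3],
 [-2, 2, -2]].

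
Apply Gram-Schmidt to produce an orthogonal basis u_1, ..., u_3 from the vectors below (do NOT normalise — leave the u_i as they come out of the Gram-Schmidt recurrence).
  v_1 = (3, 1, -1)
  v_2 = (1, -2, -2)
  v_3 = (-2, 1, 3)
Orthogonal basis:
  u_1 = (3, 1, -1)
  u_2 = (2/11, -25/11, -19/11)
  u_3 = (16/45, -4/9, 28/45)

Apply the Gram-Schmidt recurrence
  u_1 = v_1
  u_i = v_i − Σ_{j<i} ((v_i · u_j) / (u_j · u_j)) · u_j.

Step by step this gives:
  u_1 = (3, 1, -1)
  u_2 = (2/11, -25/11, -19/11)
  u_3 = (16/45, -4/9, 28/45)

Orthogonality check:
  u_2 · u_1 = 0 (should be 0)
  u_3 · u_1 = 0 (should be 0)
  u_3 · u_2 = 0 (should be 0)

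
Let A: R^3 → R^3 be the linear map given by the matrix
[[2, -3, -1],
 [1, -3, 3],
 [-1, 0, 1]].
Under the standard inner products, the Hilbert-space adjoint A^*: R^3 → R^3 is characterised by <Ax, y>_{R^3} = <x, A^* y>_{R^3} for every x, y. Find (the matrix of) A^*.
A^* = A^T =
[[2, 1, -1],
 [-3, -3, 0],
 [-1, 3, 1]]

For real matrices with standard dot products, the defining identity <Ax, y> = <x, A^* y> gives (Ax)^T y = x^T (A^*) y, i.e. x^T A^T y = x^T (A^*) y. Since this holds for all x, y, we must have A^* = A^T. Therefore
A^* =
[[2, 1, -1],
 [-3, -3, 0],
 [-1, 3, 1]].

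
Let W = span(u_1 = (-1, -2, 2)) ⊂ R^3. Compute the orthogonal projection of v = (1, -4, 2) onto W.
proj_W(v) = (-11/9, -22/9, 22/9)

Set up U = [u_1 | ... | u_1] ∈ R^(3×1). The projector onto W = col(U) is P = U (U^T U)^(-1) U^T.
Compute U^T U =
  [9],
and U^T v = (11).
Solve U^T U · c = U^T v for the coefficients: c = (11/9). The projection is proj_W(v) = U c.
Check: (v - proj_W(v)) · u_1 = 0  (should be 0).
Result: proj_W(v) = (-11/9, -22/9, 22/9).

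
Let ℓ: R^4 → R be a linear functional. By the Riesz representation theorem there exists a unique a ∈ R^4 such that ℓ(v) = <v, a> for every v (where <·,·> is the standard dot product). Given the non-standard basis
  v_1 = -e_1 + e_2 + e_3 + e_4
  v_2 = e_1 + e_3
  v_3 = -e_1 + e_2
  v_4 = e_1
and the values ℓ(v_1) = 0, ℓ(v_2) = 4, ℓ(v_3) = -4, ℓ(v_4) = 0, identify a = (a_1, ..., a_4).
a = (0, -4, 4, 0)

Write a = (a_1, ..., a_4) in the standard basis. For each basis vector v_i, ℓ(v_i) = <v_i, a> is a linear equation in the a_j's. Collect the n equations into a matrix system V a = ℓ, where row i of V is v_i (expressed in the standard basis). Since V is invertible (lower-triangular with 1s on the diagonal, up to permutation), solve by back-substitution:
  V =
[[-1, 1, 1, 1],
 [1, 0, 1, 0],
 [-1, 1, 0, 0],
 [1, 0, 0, 0]]
  V a = (0, 4, -4, 0)
Solving gives a = (0, -4, 4, 0).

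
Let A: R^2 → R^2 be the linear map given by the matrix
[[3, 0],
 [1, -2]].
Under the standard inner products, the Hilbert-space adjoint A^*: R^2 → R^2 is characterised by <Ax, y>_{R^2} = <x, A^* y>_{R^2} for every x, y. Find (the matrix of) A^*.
A^* = A^T =
[[3, 1],
 [0, -2]]

For real matrices with standard dot products, the defining identity <Ax, y> = <x, A^* y> gives (Ax)^T y = x^T (A^*) y, i.e. x^T A^T y = x^T (A^*) y. Since this holds for all x, y, we must have A^* = A^T. Therefore
A^* =
[[3, 1],
 [0, -2]].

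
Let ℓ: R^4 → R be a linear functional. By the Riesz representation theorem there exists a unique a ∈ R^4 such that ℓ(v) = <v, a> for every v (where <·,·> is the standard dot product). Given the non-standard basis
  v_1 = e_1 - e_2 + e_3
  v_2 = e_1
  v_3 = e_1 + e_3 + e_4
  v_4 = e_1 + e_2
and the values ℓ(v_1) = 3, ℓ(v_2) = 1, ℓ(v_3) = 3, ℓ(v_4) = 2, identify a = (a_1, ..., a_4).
a = (1, 1, 3, -1)

Write a = (a_1, ..., a_4) in the standard basis. For each basis vector v_i, ℓ(v_i) = <v_i, a> is a linear equation in the a_j's. Collect the n equations into a matrix system V a = ℓ, where row i of V is v_i (expressed in the standard basis). Since V is invertible (lower-triangular with 1s on the diagonal, up to permutation), solve by back-substitution:
  V =
[[1, -1, 1, 0],
 [1, 0, 0, 0],
 [1, 0, 1, 1],
 [1, 1, 0, 0]]
  V a = (3, 1, 3, 2)
Solving gives a = (1, 1, 3, -1).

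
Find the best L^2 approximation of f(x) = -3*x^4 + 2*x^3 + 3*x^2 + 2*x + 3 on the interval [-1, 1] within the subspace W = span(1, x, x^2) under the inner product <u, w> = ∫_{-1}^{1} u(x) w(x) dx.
g(x) = 3*x^2/7 + 16*x/5 + 114/35

The best approximation g ∈ W is the orthogonal projection of f onto W. Writing g = a_0 + a_1 x + a_2 x^2, the coefficients solve the normal equations G · a = b where
  G_{ij} = <φ_i, φ_j> and b_i = <f, φ_i>, with φ_0 = 1, φ_1 = x, φ_2 = x^2.
G =
  [2, 0, 2/3]
  [0, 2/3, 0]
  [2/3, 0, 2/5],
b = (34/5, 32/15, 82/35).
Solving gives a_0 = 114/35, a_1 = 16/5, a_2 = 3/7, so
  g(x) = 3*x^2/7 + 16*x/5 + 114/35.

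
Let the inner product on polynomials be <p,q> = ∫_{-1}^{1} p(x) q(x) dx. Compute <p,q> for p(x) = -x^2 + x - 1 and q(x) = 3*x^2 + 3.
<p,q> = -56/5

Expand the product: p(x)·q(x) = -3*x^4 + 3*x^3 - 6*x^2 + 3*x - 3.
∫_{-1}^{1} of each monomial x^k gives [2/(k+1) if k even, 0 if k odd]. Integrating term-by-term (or equivalently evaluating the antiderivative F(x) = -3*x^5/5 + 3*x^4/4 - 2*x^3 + 3*x^2/2 - 3*x at the endpoints):
  F(1) − F(−1) = -67/20 − (157/20) = -56/5.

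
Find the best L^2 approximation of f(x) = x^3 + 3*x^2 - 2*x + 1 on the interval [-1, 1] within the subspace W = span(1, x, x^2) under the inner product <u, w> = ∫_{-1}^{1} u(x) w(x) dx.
g(x) = 3*x^2 - 7*x/5 + 1

The best approximation g ∈ W is the orthogonal projection of f onto W. Writing g = a_0 + a_1 x + a_2 x^2, the coefficients solve the normal equations G · a = b where
  G_{ij} = <φ_i, φ_j> and b_i = <f, φ_i>, with φ_0 = 1, φ_1 = x, φ_2 = x^2.
G =
  [2, 0, 2/3]
  [0, 2/3, 0]
  [2/3, 0, 2/5],
b = (4, -14/15, 28/15).
Solving gives a_0 = 1, a_1 = -7/5, a_2 = 3, so
  g(x) = 3*x^2 - 7*x/5 + 1.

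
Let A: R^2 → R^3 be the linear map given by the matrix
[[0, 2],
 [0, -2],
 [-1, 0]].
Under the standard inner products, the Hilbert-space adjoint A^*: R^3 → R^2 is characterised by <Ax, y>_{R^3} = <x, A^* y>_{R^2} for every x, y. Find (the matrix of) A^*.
A^* = A^T =
[[0, 0, -1],
 [2, -2, 0]]

For real matrices with standard dot products, the defining identity <Ax, y> = <x, A^* y> gives (Ax)^T y = x^T (A^*) y, i.e. x^T A^T y = x^T (A^*) y. Since this holds for all x, y, we must have A^* = A^T. Therefore
A^* =
[[0, 0, -1],
 [2, -2, 0]].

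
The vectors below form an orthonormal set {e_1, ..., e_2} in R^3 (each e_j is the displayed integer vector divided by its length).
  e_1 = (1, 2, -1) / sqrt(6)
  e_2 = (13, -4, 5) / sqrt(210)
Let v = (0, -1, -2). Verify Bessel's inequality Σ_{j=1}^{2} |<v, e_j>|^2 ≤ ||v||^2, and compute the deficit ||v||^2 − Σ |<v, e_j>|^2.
Σ |<v, e_j>|^2 = 6/35; ||v||^2 = 5; deficit = 169/35

Write each e_j = u_j / sqrt(<u_j, u_j>) where u_j is the displayed integer vector. Then <v, e_j> = <v, u_j> / sqrt(<u_j, u_j>), so |<v, e_j>|^2 = <v, u_j>^2 / <u_j, u_j>.
Coefficients: <v, e_1> = 0/sqrt(6), <v, e_2> = -6/sqrt(210).
Square and sum: Σ |<v, e_j>|^2 = 6/35.
Compute ||v||^2 = v·v = 5.
Deficit = 5 − 6/35 = 169/35 ≥ 0, confirming Bessel's inequality. (The deficit equals ||v − Σ <v,e_j> e_j||^2, the squared distance from v to span{e_j}.)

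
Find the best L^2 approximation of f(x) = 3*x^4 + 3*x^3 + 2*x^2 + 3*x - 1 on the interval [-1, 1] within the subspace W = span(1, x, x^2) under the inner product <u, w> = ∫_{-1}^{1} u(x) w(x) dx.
g(x) = 32*x^2/7 + 24*x/5 - 44/35

The best approximation g ∈ W is the orthogonal projection of f onto W. Writing g = a_0 + a_1 x + a_2 x^2, the coefficients solve the normal equations G · a = b where
  G_{ij} = <φ_i, φ_j> and b_i = <f, φ_i>, with φ_0 = 1, φ_1 = x, φ_2 = x^2.
G =
  [2, 0, 2/3]
  [0, 2/3, 0]
  [2/3, 0, 2/5],
b = (8/15, 16/5, 104/105).
Solving gives a_0 = -44/35, a_1 = 24/5, a_2 = 32/7, so
  g(x) = 32*x^2/7 + 24*x/5 - 44/35.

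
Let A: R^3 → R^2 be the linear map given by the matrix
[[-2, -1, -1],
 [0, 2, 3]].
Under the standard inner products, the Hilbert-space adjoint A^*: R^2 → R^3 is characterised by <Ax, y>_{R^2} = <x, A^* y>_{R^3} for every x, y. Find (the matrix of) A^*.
A^* = A^T =
[[-2, 0],
 [-1, 2],
 [-1, 3]]

For real matrices with standard dot products, the defining identity <Ax, y> = <x, A^* y> gives (Ax)^T y = x^T (A^*) y, i.e. x^T A^T y = x^T (A^*) y. Since this holds for all x, y, we must have A^* = A^T. Therefore
A^* =
[[-2, 0],
 [-1, 2],
 [-1, 3]].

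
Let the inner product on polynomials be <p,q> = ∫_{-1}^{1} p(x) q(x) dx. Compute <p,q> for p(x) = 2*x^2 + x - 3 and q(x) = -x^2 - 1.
<p,q> = 88/15

Expand the product: p(x)·q(x) = -2*x^4 - x^3 + x^2 - x + 3.
∫_{-1}^{1} of each monomial x^k gives [2/(k+1) if k even, 0 if k odd]. Integrating term-by-term (or equivalently evaluating the antiderivative F(x) = -2*x^5/5 - x^4/4 + x^3/3 - x^2/2 + 3*x at the endpoints):
  F(1) − F(−1) = 131/60 − (-221/60) = 88/15.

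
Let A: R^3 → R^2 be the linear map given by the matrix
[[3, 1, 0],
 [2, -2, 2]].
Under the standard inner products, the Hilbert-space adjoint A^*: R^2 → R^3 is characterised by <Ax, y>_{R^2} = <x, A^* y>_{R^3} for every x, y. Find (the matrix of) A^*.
A^* = A^T =
[[3, 2],
 [1, -2],
 [0, 2]]

For real matrices with standard dot products, the defining identity <Ax, y> = <x, A^* y> gives (Ax)^T y = x^T (A^*) y, i.e. x^T A^T y = x^T (A^*) y. Since this holds for all x, y, we must have A^* = A^T. Therefore
A^* =
[[3, 2],
 [1, -2],
 [0, 2]].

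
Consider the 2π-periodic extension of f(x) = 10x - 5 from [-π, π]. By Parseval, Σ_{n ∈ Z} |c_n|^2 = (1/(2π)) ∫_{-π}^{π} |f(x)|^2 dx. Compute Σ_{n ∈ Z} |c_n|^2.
Σ |c_n|^2 = 100π^2/3 + 25

Expand and integrate term by term over [-π, π]:
  ∫ (10x)^2 dx = 100·(2π^3/3); ∫ 2·10·(-5)·x dx = 0 (odd integrand); ∫ (-5)^2 dx = 25·2π.
So (1/(2π)) ∫_{-π}^{π} (10x - 5)^2 dx = 100π^2/3 + 25 = 100π^2/3 + 25.
Parseval ⇒ Σ |c_n|^2 = 100π^2/3 + 25.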